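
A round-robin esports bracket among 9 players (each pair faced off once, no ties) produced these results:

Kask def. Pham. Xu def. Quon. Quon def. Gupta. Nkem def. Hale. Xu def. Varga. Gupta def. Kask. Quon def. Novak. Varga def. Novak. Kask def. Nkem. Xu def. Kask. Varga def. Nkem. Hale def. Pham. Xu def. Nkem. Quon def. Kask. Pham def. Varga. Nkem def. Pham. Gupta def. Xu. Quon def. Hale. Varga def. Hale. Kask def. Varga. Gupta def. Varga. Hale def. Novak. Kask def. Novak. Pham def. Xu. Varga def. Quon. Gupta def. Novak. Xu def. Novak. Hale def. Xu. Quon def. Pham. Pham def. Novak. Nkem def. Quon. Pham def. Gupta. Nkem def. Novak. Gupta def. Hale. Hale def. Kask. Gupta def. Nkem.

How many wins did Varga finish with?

Varga's results: beat Nkem, Novak, Quon, Hale; lost to Kask, Gupta, Xu, Pham.
That is 4 wins.

4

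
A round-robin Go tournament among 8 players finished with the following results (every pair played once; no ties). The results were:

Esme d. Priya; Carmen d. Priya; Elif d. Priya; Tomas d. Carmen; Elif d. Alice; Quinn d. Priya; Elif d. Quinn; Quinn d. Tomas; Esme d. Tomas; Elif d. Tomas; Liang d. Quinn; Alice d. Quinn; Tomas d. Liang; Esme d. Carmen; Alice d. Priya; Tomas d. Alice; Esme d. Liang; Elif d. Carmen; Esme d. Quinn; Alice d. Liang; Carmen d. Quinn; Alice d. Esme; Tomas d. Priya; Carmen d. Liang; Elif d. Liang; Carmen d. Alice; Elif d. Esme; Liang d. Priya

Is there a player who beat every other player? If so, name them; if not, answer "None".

Elif

Elif has 7 wins out of 7 opponents — a perfect record.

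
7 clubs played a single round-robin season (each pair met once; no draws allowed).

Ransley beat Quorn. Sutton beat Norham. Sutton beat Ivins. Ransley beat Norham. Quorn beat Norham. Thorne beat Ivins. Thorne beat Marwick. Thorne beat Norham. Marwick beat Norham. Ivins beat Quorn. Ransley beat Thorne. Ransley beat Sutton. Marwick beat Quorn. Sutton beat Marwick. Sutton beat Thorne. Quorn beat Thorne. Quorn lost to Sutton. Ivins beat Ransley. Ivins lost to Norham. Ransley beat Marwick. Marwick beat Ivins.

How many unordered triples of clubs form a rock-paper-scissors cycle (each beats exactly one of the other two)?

7

Win totals: Ransley 5, Sutton 5, Thorne 3, Quorn 2, Marwick 3, Norham 1, Ivins 2.
A club with w wins dominates both others in C(w,2) triples; summing gives 10 + 10 + 3 + 1 + 3 + 0 + 1 = 28 transitive triples.
Total triples C(7,3) = 35, so cyclic triples = 35 − 28 = 7.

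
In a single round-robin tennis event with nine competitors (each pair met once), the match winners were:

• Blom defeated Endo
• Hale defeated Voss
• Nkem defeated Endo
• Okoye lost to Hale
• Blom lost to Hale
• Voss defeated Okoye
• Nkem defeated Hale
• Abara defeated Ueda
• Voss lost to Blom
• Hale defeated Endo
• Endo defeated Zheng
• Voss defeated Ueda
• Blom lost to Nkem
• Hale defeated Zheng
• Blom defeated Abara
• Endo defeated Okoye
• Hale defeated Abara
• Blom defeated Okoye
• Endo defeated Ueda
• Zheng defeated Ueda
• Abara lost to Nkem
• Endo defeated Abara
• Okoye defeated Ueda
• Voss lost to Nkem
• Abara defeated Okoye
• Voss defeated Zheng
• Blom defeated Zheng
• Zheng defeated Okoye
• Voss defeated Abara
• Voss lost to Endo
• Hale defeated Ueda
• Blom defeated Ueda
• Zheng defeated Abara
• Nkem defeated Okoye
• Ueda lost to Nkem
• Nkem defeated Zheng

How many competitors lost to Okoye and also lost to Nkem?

Okoye beat: Ueda.
Nkem beat: Ueda, Hale, Voss, Endo, Blom, Abara, Zheng, Okoye.
Both beat: Ueda — 1.

1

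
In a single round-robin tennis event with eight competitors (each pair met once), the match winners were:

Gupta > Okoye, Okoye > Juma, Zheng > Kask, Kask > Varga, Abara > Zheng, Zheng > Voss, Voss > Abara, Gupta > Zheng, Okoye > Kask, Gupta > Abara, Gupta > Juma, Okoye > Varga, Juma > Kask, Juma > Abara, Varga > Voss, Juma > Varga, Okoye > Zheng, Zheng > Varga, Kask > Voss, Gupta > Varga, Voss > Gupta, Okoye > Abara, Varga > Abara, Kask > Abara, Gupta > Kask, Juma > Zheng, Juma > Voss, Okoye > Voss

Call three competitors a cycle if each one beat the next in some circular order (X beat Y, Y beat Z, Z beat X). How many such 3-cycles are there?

8

Win totals: Juma 5, Okoye 6, Kask 3, Varga 2, Abara 1, Gupta 6, Voss 2, Zheng 3.
A competitor with w wins dominates both others in C(w,2) triples; summing gives 10 + 15 + 3 + 1 + 0 + 15 + 1 + 3 = 48 transitive triples.
Total triples C(8,3) = 56, so cyclic triples = 56 − 48 = 8.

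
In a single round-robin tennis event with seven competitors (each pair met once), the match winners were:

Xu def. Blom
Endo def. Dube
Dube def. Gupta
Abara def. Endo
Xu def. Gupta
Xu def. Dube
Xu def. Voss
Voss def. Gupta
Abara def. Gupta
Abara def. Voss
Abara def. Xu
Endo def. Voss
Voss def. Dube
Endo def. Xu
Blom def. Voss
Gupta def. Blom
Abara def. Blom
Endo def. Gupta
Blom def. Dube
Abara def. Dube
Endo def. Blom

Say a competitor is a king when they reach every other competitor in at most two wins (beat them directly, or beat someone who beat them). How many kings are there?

Endo cannot reach Abara in two steps.
Gupta cannot reach Endo, Xu, Abara in two steps.
Voss cannot reach Endo, Xu, Abara in two steps.
Dube cannot reach Endo, Voss, Xu, Abara in two steps.
Blom cannot reach Endo, Xu, Abara in two steps.
Xu cannot reach Endo, Abara in two steps.
Abara reaches everyone (king).
Kings: Abara — 1.

1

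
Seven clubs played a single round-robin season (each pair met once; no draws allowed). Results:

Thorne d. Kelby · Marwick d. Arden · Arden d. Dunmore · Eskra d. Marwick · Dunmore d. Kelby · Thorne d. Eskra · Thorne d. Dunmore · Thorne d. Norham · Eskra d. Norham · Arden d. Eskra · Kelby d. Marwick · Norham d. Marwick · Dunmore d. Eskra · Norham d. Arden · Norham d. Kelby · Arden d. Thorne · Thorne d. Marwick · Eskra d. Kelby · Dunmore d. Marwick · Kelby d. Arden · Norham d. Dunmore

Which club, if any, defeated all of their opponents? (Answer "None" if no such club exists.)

None

Highest win total is Thorne with 5 (out of 6 possible).
Thorne lost to Arden, so no club went undefeated.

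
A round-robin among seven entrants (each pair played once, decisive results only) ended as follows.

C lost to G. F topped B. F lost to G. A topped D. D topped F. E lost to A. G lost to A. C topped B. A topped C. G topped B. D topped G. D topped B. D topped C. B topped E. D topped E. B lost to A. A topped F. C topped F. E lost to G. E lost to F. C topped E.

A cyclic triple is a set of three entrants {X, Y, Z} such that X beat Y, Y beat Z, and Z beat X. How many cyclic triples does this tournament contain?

0

Win totals: A 6, B 1, C 3, D 5, E 0, F 2, G 4.
An entrant with w wins dominates both others in C(w,2) triples; summing gives 15 + 0 + 3 + 10 + 0 + 1 + 6 = 35 transitive triples.
Total triples C(7,3) = 35, so cyclic triples = 35 − 35 = 0.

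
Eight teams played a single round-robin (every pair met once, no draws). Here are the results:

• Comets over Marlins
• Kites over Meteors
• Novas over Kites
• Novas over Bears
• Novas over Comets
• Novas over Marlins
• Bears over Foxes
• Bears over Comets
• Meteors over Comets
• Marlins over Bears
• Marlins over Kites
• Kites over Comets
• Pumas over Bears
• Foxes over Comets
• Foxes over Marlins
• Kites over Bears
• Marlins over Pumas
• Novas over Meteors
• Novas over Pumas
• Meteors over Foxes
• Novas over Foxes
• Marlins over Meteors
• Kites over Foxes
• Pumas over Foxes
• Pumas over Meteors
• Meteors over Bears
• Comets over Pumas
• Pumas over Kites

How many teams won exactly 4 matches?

Win totals: Meteors 3, Novas 7, Marlins 4, Bears 2, Comets 2, Pumas 4, Kites 4, Foxes 2.
Exactly 4: Marlins, Pumas, Kites — 3 teams.

3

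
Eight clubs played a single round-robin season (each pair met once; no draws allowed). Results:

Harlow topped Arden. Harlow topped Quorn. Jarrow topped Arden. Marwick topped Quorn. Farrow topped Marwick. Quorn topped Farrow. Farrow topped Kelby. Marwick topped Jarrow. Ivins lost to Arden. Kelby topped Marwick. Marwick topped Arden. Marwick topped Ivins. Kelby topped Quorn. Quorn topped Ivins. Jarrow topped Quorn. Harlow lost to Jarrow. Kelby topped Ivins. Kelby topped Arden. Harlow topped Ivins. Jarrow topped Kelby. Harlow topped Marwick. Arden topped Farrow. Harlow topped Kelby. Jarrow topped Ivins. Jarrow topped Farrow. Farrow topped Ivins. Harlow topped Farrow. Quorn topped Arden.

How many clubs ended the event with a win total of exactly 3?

2

Win totals: Harlow 6, Quorn 3, Jarrow 6, Arden 2, Kelby 4, Marwick 4, Ivins 0, Farrow 3.
Exactly 3: Quorn, Farrow — 2 clubs.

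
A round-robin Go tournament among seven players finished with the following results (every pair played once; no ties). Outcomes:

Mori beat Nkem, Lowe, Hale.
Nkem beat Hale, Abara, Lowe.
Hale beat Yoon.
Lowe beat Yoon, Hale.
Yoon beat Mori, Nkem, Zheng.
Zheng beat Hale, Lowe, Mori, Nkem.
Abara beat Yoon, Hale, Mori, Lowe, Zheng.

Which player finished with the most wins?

Abara

Win totals: Yoon 3, Nkem 3, Abara 5, Zheng 4, Hale 1, Lowe 2, Mori 3.
Abara leads with 5 wins (next highest: 4).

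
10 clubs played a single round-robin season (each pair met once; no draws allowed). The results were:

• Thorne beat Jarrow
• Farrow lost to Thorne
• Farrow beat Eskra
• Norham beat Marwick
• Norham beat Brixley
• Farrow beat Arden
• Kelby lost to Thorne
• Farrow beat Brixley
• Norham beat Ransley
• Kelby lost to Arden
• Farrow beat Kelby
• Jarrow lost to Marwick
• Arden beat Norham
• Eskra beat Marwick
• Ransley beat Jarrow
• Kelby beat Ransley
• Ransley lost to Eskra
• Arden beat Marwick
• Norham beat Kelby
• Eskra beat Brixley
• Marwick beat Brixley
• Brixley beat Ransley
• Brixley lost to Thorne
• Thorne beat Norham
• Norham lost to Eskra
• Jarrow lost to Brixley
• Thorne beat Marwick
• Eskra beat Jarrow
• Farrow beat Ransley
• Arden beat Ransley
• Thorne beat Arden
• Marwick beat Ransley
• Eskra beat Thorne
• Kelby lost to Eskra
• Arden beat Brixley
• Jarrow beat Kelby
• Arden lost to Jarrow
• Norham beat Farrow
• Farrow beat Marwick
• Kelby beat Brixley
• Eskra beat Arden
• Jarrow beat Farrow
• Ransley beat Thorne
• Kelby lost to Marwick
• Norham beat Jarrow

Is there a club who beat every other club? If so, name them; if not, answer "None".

Highest win total is Eskra with 8 (out of 9 possible).
Eskra lost to Farrow, so no club went undefeated.

None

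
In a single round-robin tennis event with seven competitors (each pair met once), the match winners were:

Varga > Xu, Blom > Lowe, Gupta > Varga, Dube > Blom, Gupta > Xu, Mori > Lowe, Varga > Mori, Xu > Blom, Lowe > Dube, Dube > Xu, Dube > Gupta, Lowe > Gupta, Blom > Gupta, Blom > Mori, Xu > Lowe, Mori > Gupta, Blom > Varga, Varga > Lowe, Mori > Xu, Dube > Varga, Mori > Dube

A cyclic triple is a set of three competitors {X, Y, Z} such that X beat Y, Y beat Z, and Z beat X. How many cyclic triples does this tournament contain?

11

Win totals: Blom 4, Dube 4, Mori 4, Gupta 2, Lowe 2, Xu 2, Varga 3.
A competitor with w wins dominates both others in C(w,2) triples; summing gives 6 + 6 + 6 + 1 + 1 + 1 + 3 = 24 transitive triples.
Total triples C(7,3) = 35, so cyclic triples = 35 − 24 = 11.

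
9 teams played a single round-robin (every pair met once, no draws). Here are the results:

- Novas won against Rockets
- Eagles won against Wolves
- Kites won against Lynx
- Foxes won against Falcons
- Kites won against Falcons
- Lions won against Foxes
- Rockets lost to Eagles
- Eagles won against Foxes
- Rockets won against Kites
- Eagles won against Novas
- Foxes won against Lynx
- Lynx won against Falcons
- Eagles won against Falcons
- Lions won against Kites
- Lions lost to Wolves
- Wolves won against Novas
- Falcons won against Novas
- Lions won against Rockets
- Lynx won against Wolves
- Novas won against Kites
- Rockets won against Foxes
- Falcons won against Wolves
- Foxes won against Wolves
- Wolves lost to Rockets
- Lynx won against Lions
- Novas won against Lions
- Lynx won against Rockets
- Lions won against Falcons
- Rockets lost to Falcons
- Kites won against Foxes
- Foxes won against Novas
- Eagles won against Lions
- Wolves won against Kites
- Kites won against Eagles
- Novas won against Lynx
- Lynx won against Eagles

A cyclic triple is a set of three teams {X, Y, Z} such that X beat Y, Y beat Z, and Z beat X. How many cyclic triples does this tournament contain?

Win totals: Rockets 3, Eagles 6, Kites 4, Lions 4, Novas 4, Wolves 3, Lynx 5, Foxes 4, Falcons 3.
A team with w wins dominates both others in C(w,2) triples; summing gives 3 + 15 + 6 + 6 + 6 + 3 + 10 + 6 + 3 = 58 transitive triples.
Total triples C(9,3) = 84, so cyclic triples = 84 − 58 = 26.

26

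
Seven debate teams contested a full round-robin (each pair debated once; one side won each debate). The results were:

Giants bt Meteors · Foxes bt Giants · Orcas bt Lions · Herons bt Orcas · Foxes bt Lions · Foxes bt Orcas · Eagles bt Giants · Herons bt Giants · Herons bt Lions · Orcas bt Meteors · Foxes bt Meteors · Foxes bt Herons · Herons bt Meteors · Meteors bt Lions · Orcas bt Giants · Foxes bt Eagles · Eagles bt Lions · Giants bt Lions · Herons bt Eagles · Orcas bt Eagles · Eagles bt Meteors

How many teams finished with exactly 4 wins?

Win totals: Lions 0, Orcas 4, Eagles 3, Foxes 6, Meteors 1, Herons 5, Giants 2.
Exactly 4: Orcas — 1 team.

1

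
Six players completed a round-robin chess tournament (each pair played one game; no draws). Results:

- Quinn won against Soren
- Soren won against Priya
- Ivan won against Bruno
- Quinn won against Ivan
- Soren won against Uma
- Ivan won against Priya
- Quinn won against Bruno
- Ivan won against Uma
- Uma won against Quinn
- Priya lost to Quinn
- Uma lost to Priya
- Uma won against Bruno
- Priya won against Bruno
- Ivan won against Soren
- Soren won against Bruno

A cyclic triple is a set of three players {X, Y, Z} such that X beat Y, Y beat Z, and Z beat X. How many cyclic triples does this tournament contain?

Of the C(6,3) = 20 triples, the cyclic ones are: {Ivan, Uma, Quinn}; {Priya, Uma, Quinn}; {Soren, Uma, Quinn}.
That is 3.

3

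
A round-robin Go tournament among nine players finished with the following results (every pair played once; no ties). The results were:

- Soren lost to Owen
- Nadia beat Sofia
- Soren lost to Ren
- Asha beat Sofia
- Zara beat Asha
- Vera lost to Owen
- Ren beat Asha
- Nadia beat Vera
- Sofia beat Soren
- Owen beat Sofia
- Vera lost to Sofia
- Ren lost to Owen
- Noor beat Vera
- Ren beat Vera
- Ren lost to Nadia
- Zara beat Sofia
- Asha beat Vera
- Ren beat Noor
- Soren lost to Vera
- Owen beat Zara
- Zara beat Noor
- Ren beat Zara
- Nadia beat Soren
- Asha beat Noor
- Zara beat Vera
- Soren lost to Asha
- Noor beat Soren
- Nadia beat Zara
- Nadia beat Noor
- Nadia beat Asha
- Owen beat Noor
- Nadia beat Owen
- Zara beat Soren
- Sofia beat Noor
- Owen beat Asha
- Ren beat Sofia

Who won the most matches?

Win totals: Sofia 3, Zara 5, Ren 6, Vera 1, Soren 0, Noor 2, Nadia 8, Asha 4, Owen 7.
Nadia leads with 8 wins (next highest: 7).

Nadia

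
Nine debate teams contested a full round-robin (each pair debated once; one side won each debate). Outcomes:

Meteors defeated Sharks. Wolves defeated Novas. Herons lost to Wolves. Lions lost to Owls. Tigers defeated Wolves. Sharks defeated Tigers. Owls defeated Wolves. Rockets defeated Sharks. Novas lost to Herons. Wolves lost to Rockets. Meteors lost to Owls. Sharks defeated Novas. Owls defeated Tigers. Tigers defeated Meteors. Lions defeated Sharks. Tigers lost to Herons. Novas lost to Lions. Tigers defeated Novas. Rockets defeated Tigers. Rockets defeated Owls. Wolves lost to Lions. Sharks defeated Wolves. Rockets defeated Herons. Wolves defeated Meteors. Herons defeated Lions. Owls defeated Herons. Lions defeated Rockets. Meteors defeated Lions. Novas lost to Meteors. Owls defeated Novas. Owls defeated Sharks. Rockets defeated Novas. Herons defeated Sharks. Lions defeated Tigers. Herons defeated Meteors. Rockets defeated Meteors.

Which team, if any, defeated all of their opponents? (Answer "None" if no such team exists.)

None

Highest win total is Rockets with 7 (out of 8 possible).
Rockets lost to Lions, so no team went undefeated.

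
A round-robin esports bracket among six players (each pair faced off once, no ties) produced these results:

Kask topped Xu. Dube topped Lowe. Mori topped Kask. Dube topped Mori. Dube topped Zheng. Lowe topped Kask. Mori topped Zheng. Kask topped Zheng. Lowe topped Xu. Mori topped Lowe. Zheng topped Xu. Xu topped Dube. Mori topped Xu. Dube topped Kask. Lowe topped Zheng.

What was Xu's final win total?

Xu's results: beat Dube; lost to Lowe, Zheng, Mori, Kask.
That is 1 win.

1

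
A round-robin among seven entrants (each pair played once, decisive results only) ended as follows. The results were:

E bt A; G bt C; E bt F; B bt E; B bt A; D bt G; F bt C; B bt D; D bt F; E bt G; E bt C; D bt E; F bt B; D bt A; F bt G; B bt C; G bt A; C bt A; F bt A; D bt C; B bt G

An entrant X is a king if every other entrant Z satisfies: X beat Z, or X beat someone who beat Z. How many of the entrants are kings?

3

A cannot reach B, C, D, E, F, G in two steps.
B reaches everyone (king).
C cannot reach B, D, E, F, G in two steps.
D reaches everyone (king).
E cannot reach D in two steps.
F reaches everyone (king).
G cannot reach B, D, E, F in two steps.
Kings: B, D, F — 3.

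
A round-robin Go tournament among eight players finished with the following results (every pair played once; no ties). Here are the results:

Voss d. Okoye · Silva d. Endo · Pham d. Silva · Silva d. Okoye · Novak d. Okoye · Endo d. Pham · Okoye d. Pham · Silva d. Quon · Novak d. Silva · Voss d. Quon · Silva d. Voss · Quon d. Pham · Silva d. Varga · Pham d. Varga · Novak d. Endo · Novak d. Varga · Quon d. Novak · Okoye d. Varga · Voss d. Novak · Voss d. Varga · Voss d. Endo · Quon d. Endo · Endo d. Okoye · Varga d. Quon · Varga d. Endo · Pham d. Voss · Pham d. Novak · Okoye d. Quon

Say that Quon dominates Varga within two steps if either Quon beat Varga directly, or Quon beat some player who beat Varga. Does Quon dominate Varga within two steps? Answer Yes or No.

Quon did not beat Varga directly.
Quon beat Novak, Pham, Endo. Of those, Novak beat Varga.

Yes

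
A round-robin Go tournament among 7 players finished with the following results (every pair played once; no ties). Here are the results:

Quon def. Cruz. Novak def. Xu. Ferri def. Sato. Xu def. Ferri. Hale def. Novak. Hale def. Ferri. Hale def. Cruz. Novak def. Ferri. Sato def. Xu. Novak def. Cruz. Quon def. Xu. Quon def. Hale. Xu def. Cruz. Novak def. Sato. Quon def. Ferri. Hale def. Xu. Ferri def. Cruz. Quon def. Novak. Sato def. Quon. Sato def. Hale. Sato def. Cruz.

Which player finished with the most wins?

Quon

Win totals: Cruz 0, Ferri 2, Quon 5, Xu 2, Hale 4, Novak 4, Sato 4.
Quon leads with 5 wins (next highest: 4).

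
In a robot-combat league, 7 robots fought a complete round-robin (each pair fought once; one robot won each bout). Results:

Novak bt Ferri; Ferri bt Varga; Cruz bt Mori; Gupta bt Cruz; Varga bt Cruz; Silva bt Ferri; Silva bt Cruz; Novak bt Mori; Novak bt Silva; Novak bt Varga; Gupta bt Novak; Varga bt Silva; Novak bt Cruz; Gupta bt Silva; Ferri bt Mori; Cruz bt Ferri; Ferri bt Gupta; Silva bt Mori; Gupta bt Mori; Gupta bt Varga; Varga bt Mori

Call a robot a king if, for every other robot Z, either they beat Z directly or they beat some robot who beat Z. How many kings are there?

Gupta reaches everyone (king).
Cruz cannot reach Silva, Novak in two steps.
Mori cannot reach Gupta, Cruz, Silva, Varga, Novak, Ferri in two steps.
Silva cannot reach Novak in two steps.
Varga cannot reach Gupta, Novak in two steps.
Novak reaches everyone (king).
Ferri reaches everyone (king).
Kings: Gupta, Novak, Ferri — 3.

3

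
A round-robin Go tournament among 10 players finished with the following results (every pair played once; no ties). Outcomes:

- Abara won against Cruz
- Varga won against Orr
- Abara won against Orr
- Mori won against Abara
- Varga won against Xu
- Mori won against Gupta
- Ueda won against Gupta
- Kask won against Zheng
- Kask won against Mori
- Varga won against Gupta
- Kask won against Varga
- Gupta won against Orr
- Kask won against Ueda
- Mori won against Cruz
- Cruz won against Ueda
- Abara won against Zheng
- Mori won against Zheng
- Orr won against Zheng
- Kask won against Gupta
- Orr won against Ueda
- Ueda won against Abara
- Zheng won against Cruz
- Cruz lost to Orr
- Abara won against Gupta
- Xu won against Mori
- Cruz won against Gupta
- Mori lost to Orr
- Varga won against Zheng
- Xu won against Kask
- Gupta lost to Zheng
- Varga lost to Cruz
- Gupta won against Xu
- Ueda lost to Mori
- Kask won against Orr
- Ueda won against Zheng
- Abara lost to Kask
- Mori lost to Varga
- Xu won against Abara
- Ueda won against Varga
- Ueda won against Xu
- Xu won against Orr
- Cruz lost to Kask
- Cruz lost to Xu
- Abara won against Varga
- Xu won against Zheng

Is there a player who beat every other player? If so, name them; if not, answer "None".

Highest win total is Kask with 8 (out of 9 possible).
Kask lost to Xu, so no player went undefeated.

None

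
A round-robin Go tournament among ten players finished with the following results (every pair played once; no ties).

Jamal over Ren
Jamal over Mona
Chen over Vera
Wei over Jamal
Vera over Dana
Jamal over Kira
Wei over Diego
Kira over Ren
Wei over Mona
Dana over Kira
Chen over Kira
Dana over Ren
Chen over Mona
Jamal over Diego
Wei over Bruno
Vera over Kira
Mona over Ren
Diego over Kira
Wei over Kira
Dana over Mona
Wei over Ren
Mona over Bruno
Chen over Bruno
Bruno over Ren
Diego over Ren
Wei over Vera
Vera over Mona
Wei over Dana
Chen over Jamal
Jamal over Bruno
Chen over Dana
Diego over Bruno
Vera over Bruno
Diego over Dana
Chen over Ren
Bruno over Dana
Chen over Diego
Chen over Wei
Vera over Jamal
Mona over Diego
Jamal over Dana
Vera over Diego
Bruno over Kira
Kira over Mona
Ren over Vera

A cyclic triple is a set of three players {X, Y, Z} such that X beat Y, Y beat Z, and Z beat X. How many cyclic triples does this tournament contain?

Win totals: Mona 3, Kira 2, Ren 1, Jamal 6, Diego 4, Bruno 3, Chen 9, Wei 8, Vera 6, Dana 3.
A player with w wins dominates both others in C(w,2) triples; summing gives 3 + 1 + 0 + 15 + 6 + 3 + 36 + 28 + 15 + 3 = 110 transitive triples.
Total triples C(10,3) = 120, so cyclic triples = 120 − 110 = 10.

10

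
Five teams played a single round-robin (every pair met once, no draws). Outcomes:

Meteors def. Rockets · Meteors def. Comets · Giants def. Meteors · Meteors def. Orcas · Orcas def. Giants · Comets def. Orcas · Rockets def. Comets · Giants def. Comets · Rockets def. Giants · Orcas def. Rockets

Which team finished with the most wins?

Meteors

Win totals: Meteors 3, Giants 2, Orcas 2, Comets 1, Rockets 2.
Meteors leads with 3 wins (next highest: 2).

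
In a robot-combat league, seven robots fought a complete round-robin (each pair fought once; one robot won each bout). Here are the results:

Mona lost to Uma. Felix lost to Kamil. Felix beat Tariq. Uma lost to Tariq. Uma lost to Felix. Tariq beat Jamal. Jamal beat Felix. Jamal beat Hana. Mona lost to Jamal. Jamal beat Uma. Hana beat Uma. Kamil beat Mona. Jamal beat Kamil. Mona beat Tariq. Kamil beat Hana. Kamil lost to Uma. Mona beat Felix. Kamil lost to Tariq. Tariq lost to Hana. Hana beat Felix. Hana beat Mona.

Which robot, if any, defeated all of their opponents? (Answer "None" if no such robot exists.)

Highest win total is Jamal with 5 (out of 6 possible).
Jamal lost to Tariq, so no robot went undefeated.

None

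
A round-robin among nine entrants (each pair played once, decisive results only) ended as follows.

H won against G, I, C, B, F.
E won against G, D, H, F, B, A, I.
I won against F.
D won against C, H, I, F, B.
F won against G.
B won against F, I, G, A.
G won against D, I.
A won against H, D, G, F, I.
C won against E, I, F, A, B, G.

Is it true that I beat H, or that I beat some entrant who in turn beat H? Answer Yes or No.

No

I did not beat H directly.
I beat F, but each of them lost to H. No two-step path.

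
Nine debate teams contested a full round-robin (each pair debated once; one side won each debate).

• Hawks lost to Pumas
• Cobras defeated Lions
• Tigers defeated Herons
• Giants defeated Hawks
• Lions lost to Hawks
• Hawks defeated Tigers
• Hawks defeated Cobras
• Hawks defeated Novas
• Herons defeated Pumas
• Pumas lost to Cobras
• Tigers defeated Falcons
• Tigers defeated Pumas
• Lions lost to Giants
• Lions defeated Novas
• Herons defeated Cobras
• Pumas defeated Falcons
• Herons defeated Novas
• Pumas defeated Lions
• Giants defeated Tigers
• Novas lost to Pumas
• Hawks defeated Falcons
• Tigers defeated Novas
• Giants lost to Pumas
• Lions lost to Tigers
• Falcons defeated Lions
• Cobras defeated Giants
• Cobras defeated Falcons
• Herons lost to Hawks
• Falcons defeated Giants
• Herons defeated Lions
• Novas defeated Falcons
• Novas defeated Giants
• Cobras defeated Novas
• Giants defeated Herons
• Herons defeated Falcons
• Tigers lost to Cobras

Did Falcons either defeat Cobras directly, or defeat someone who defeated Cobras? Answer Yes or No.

No

Falcons did not beat Cobras directly.
Falcons beat Lions, Giants, but each of them lost to Cobras. No two-step path.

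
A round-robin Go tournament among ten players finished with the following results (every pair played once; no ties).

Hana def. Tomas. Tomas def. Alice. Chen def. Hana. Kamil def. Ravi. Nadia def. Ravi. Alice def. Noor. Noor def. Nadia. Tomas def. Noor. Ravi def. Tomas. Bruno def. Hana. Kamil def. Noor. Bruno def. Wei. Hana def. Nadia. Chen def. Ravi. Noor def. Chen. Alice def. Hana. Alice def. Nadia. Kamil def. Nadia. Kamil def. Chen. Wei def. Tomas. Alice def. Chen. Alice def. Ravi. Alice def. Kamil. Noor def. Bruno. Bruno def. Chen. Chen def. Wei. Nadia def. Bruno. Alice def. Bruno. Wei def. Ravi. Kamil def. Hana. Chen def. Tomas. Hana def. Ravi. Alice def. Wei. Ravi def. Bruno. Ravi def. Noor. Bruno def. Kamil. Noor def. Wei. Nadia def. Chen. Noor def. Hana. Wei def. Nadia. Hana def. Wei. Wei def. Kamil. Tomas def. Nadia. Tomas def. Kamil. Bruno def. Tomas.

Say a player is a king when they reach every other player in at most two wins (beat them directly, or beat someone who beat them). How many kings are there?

7

Noor cannot reach Alice in two steps.
Nadia cannot reach Alice in two steps.
Wei reaches everyone (king).
Ravi reaches everyone (king).
Bruno reaches everyone (king).
Tomas reaches everyone (king).
Alice reaches everyone (king).
Hana reaches everyone (king).
Chen reaches everyone (king).
Kamil cannot reach Alice in two steps.
Kings: Wei, Ravi, Bruno, Tomas, Alice, Hana, Chen — 7.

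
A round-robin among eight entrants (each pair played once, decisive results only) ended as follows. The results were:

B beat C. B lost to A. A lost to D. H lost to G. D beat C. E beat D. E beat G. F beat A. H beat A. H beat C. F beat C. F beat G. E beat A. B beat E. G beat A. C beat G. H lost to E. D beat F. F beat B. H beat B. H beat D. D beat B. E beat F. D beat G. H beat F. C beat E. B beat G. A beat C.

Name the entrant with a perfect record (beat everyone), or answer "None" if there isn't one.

Highest win total is H with 5 (out of 7 possible).
H lost to E, G, so no entrant went undefeated.

None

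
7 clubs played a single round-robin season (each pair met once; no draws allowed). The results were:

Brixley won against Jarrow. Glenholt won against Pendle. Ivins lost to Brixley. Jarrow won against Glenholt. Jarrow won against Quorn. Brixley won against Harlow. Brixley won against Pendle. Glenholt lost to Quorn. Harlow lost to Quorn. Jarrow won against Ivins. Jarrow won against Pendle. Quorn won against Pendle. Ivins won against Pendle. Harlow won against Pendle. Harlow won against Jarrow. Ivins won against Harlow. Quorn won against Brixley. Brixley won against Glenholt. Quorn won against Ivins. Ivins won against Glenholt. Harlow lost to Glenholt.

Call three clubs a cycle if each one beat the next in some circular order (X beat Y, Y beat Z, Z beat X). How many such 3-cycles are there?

4

Win totals: Brixley 5, Pendle 0, Harlow 2, Glenholt 2, Quorn 5, Jarrow 4, Ivins 3.
A club with w wins dominates both others in C(w,2) triples; summing gives 10 + 0 + 1 + 1 + 10 + 6 + 3 = 31 transitive triples.
Total triples C(7,3) = 35, so cyclic triples = 35 − 31 = 4.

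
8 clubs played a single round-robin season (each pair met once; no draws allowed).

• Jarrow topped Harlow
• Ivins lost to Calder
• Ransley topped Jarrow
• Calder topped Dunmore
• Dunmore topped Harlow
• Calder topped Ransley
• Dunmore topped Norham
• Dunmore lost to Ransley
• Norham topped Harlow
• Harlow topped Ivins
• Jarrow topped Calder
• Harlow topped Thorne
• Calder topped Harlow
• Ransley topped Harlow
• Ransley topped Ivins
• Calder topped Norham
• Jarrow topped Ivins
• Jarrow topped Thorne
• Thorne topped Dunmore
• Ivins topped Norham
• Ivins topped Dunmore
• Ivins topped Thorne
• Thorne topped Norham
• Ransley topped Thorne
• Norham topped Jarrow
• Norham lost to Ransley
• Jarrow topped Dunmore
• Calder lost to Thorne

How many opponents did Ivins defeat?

Ivins' results: beat Dunmore, Norham, Thorne; lost to Jarrow, Harlow, Calder, Ransley.
That is 3 wins.

3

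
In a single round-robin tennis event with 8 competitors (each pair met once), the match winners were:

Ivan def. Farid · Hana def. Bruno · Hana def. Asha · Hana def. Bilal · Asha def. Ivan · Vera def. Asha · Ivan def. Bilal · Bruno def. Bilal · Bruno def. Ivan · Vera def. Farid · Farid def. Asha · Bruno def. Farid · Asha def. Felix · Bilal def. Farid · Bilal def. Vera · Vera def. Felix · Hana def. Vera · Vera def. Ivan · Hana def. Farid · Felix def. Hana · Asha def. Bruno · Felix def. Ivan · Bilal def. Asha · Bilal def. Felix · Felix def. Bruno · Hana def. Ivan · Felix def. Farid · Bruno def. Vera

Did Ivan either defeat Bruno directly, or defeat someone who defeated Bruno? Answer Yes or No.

No

Ivan did not beat Bruno directly.
Ivan beat Bilal, Farid, but each of them lost to Bruno. No two-step path.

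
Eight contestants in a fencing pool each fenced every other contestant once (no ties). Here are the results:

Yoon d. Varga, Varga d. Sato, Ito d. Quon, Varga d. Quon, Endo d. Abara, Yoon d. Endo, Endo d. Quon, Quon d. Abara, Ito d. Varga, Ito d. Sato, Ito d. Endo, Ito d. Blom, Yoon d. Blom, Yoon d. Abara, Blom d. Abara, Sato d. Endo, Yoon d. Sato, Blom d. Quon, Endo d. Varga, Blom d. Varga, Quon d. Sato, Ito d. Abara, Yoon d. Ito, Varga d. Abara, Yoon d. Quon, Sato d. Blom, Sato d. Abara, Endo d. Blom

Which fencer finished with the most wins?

Win totals: Yoon 7, Sato 3, Endo 4, Varga 3, Ito 6, Quon 2, Blom 3, Abara 0.
Yoon leads with 7 wins (next highest: 6).

Yoon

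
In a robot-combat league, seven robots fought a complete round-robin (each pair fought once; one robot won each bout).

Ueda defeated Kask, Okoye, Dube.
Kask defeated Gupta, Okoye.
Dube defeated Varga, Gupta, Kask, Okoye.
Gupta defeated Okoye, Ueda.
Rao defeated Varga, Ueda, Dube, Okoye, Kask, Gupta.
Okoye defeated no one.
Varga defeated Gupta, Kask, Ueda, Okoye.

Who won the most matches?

Win totals: Rao 6, Dube 4, Gupta 2, Okoye 0, Ueda 3, Varga 4, Kask 2.
Rao leads with 6 wins (next highest: 4).

Rao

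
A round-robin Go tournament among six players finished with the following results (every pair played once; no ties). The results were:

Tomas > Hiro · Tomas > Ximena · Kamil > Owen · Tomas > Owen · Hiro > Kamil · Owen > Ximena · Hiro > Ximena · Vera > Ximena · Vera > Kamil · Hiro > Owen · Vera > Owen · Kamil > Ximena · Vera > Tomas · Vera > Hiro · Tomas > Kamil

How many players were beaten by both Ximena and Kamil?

0

Ximena beat: no one.
Kamil beat: Owen, Ximena.
No one was beaten by both.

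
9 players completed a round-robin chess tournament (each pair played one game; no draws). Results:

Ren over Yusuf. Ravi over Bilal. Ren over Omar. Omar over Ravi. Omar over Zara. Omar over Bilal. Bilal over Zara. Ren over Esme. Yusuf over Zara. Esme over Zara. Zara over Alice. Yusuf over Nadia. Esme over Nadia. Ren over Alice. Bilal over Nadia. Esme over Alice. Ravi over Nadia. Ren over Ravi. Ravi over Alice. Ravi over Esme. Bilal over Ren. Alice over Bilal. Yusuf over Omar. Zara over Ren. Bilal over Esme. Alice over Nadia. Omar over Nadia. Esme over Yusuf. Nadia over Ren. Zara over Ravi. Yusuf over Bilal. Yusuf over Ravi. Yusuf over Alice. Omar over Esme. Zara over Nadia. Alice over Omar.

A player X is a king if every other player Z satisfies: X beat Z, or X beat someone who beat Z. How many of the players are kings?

7

Omar reaches everyone (king).
Yusuf reaches everyone (king).
Ravi reaches everyone (king).
Nadia cannot reach Bilal, Zara in two steps.
Bilal reaches everyone (king).
Alice cannot reach Yusuf in two steps.
Ren reaches everyone (king).
Esme reaches everyone (king).
Zara reaches everyone (king).
Kings: Omar, Yusuf, Ravi, Bilal, Ren, Esme, Zara — 7.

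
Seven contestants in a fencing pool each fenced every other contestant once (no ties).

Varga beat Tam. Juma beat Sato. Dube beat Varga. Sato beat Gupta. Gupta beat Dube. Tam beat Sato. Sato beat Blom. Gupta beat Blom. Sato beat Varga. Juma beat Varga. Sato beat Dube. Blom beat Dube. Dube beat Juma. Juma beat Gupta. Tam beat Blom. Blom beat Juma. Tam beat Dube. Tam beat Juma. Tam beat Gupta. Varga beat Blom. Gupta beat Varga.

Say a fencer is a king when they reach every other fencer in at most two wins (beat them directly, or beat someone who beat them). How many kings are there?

5

Gupta cannot reach Sato in two steps.
Varga reaches everyone (king).
Tam reaches everyone (king).
Dube reaches everyone (king).
Juma reaches everyone (king).
Sato reaches everyone (king).
Blom cannot reach Tam in two steps.
Kings: Varga, Tam, Dube, Juma, Sato — 5.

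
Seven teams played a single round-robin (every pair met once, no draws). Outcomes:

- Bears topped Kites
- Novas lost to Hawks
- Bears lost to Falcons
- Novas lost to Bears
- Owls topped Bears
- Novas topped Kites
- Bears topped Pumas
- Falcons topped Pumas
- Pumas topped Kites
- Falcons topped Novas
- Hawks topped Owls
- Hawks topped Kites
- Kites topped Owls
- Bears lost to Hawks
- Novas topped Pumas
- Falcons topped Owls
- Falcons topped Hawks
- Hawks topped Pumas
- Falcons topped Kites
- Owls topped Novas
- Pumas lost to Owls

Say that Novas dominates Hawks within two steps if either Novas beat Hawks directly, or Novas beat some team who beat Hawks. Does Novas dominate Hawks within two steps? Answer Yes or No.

Novas did not beat Hawks directly.
Novas beat Kites, Pumas, but each of them lost to Hawks. No two-step path.

No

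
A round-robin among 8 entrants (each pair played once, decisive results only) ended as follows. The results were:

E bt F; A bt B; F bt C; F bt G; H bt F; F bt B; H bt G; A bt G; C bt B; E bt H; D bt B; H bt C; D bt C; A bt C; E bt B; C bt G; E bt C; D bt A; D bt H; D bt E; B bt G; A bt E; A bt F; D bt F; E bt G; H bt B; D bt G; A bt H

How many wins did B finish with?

B's results: beat G; lost to A, C, D, E, F, H.
That is 1 win.

1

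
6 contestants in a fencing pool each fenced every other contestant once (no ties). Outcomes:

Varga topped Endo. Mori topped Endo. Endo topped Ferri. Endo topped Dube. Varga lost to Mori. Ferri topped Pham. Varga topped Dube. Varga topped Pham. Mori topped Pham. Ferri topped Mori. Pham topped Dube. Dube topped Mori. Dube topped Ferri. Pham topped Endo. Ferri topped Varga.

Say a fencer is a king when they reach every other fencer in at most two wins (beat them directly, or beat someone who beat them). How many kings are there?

Mori reaches everyone (king).
Dube reaches everyone (king).
Varga reaches everyone (king).
Endo reaches everyone (king).
Ferri reaches everyone (king).
Pham cannot reach Varga in two steps.
Kings: Mori, Dube, Varga, Endo, Ferri — 5.

5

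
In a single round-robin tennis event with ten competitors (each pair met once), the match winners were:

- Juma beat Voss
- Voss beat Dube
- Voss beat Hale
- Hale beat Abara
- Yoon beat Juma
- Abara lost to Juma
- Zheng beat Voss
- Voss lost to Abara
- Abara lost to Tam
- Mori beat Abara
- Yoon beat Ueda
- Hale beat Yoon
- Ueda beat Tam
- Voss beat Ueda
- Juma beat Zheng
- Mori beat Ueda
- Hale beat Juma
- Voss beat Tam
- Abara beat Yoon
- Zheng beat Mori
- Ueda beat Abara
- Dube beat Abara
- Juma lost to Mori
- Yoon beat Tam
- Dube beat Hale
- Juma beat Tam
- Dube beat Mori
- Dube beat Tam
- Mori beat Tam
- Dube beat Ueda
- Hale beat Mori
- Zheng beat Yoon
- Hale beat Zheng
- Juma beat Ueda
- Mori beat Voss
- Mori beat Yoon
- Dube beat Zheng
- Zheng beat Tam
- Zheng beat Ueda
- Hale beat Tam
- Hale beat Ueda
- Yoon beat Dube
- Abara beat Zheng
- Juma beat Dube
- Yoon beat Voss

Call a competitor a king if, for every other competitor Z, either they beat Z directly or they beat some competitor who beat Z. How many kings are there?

8

Yoon reaches everyone (king).
Hale reaches everyone (king).
Tam cannot reach Hale, Juma, Mori, Ueda, Dube in two steps.
Voss reaches everyone (king).
Zheng reaches everyone (king).
Abara reaches everyone (king).
Juma reaches everyone (king).
Mori reaches everyone (king).
Ueda cannot reach Hale, Juma, Mori, Dube in two steps.
Dube reaches everyone (king).
Kings: Yoon, Hale, Voss, Zheng, Abara, Juma, Mori, Dube — 8.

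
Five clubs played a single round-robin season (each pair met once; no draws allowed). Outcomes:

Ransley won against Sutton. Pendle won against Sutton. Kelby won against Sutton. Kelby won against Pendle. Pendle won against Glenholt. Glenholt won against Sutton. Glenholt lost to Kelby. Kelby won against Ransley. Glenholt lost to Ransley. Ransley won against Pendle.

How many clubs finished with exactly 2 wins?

Win totals: Pendle 2, Ransley 3, Kelby 4, Sutton 0, Glenholt 1.
Exactly 2: Pendle — 1 club.

1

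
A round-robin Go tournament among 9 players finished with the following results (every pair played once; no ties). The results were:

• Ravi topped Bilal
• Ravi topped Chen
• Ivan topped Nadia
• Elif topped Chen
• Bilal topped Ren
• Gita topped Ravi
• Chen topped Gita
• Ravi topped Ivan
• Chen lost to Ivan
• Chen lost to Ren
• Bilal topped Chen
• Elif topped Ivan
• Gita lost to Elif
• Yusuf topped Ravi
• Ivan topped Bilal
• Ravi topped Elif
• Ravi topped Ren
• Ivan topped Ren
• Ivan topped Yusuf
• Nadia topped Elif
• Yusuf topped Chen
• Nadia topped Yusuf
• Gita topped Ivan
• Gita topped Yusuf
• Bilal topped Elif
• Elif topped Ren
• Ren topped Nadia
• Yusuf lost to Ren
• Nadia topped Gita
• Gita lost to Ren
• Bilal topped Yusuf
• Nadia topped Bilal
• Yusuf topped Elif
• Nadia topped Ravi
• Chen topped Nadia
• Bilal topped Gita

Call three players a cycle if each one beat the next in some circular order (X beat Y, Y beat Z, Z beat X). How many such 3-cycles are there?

Win totals: Ravi 5, Elif 4, Chen 2, Bilal 5, Yusuf 3, Ivan 5, Nadia 5, Ren 4, Gita 3.
A player with w wins dominates both others in C(w,2) triples; summing gives 10 + 6 + 1 + 10 + 3 + 10 + 10 + 6 + 3 = 59 transitive triples.
Total triples C(9,3) = 84, so cyclic triples = 84 − 59 = 25.

25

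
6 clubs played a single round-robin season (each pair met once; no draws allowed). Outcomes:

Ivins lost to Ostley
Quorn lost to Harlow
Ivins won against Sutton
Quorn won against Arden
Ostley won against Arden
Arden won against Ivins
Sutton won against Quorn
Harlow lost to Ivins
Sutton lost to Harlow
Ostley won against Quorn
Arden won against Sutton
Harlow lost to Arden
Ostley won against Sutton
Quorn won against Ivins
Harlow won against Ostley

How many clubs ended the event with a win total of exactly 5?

Win totals: Ostley 4, Arden 3, Quorn 2, Sutton 1, Ivins 2, Harlow 3.
No club has exactly 5 wins.

0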